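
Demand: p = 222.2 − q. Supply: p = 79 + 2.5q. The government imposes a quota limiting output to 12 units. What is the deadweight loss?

1463.06

Competitive equilibrium: 222.2 − q = 79 + 2.5q → q* = 40.9143, p* = 181.2857.
At q = 12: demand price = 222.2 − 1·12 = 210.2; supply price = 79 + 2.5·12 = 109.
Δq = 40.9143 − 12 = 28.9143; wedge = 210.2 − 109 = 101.2.
Welfare loss = ½ × 28.9143 × 101.2 = 1463.06.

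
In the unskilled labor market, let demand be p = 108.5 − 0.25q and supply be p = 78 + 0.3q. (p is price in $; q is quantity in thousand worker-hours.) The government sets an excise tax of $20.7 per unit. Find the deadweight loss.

Competitive equilibrium: 108.5 − 0.25q = 78 + 0.3q → q* = 55.4545, p* = 94.6364.
With the tax, the buyer price exceeds the seller price by 20.7: (108.5 − 0.25q) − (78 + 0.3q) = 20.7 → q' = 17.8182.
Δq = 55.4545 − 17.8182 = 37.6363; the wedge equals the tax, 20.7.
Deadweight loss = ½ × 37.6363 × 20.7 = $389.54 thousand.

$389.54 thousand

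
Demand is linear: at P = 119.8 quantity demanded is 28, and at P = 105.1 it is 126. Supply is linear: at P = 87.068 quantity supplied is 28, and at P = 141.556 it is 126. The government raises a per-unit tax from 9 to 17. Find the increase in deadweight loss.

Demand slope = (105.1 − 119.8)/(126 − 28) = −0.15, so P = 124 − 0.15Q.
Supply slope = (141.556 − 87.068)/(126 − 28) = 0.556, so P = 71.5 + 0.556Q.
Competitive equilibrium: 124 − 0.15Q = 71.5 + 0.556Q → Q* = 74.3626, P* = 112.8456.
For a per-unit tax t: ΔQ = t/0.706, so DWL = ½·t·(t/0.706) = t²/1.412.
At t = 9: DWL = 57.365. At t = 17: DWL = 204.674.
Increase = 204.674 − 57.365 = 147.31.

147.31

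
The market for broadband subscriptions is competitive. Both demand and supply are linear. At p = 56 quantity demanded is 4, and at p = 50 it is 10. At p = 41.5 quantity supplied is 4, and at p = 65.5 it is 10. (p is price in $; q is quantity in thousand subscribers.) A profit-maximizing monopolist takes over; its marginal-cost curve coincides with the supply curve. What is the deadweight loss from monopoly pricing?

Demand slope = (50 − 56)/(10 − 4) = −1, so p = 60 − q.
Supply slope = (65.5 − 41.5)/(10 − 4) = 4, so p = 25.5 + 4q.
Competitive equilibrium: 60 − q = 25.5 + 4q → q* = 6.9, p* = 53.1.
Marginal revenue: MR = 60 − 2q. Set MR = MC: 60 − 2q = 25.5 + 4q → q_m = 5.75.
Price p_m = 60 − 1·5.75 = 54.25; MC(q_m) = 25.5 + 4·5.75 = 48.5.
Competitive q* = 6.9, so Δq = 1.15; wedge = 54.25 − 48.5 = 5.75.
The triangle = ½ × 1.15 × 5.75 = $3.31 thousand.

$3.31 thousand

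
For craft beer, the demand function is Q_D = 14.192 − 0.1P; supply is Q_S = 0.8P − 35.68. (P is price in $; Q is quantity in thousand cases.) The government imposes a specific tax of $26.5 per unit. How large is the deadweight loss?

$31.21 thousand

In inverse form: demand P = 141.92 − 10Q, supply P = 44.6 + 1.25Q.
Competitive equilibrium: 141.92 − 10Q = 44.6 + 1.25Q → Q* = 8.6507, P* = 55.4133.
With the tax, the buyer price exceeds the seller price by 26.5: (141.92 − 10Q) − (44.6 + 1.25Q) = 26.5 → Q' = 6.2951.
ΔQ = 8.6507 − 6.2951 = 2.3556; the wedge equals the tax, 26.5.
Welfare loss = ½ × 2.3556 × 26.5 = $31.21 thousand.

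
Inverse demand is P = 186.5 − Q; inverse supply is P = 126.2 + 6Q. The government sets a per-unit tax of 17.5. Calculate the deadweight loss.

Competitive equilibrium: 186.5 − Q = 126.2 + 6Q → Q* = 8.6143, P* = 177.8857.
With the tax, the buyer price exceeds the seller price by 17.5: (186.5 − Q) − (126.2 + 6Q) = 17.5 → Q' = 6.1143.
ΔQ = 8.6143 − 6.1143 = 2.5; the wedge equals the tax, 17.5.
Welfare loss = ½ × 2.5 × 17.5 = 21.875.

21.875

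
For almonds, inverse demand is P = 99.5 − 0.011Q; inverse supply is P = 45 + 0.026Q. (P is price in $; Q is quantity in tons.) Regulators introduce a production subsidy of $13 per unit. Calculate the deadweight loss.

$2283.78

Competitive equilibrium: 99.5 − 0.011Q = 45 + 0.026Q → Q* = 1472.973, P* = 83.2973.
The subsidy lowers effective supply by 13: P = 32 + 0.026Q.
New quantity: 99.5 − 0.011Q = 32 + 0.026Q → Q' = 1824.3243.
Overproduction ΔQ = 1824.3243 − 1472.973 = 351.3513; wedge = subsidy = 13.
Deadweight loss = ½ × 351.3513 × 13 = $2283.78.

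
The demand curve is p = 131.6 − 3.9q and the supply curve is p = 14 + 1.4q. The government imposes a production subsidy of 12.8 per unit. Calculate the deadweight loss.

15.46

Competitive equilibrium: 131.6 − 3.9q = 14 + 1.4q → q* = 22.1887, p* = 45.0642.
The subsidy lowers effective supply by 12.8: p = 1.2 + 1.4q.
New quantity: 131.6 − 3.9q = 1.2 + 1.4q → q' = 24.6038.
Overproduction Δq = 24.6038 − 22.1887 = 2.4151; wedge = subsidy = 12.8.
DWL = ½ × 2.4151 × 12.8 = 15.46.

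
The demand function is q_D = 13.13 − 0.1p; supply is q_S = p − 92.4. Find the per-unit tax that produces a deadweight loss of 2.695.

7.7

In inverse form: demand p = 131.3 − 10q, supply p = 92.4 + q.
Competitive equilibrium: 131.3 − 10q = 92.4 + q → q* = 3.5364, p* = 95.9364.
A tax t gives Δq = t/11 and wedge t, so DWL = t²/22.
t²/22 = 2.695 → t² = 59.29 → t = 7.7.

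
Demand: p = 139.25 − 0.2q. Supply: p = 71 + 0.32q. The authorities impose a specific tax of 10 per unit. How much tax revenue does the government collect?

1120.19

Competitive equilibrium: 139.25 − 0.2q = 71 + 0.32q → q* = 131.25, p* = 113.
With the tax, the buyer price exceeds the seller price by 10: (139.25 − 0.2q) − (71 + 0.32q) = 10 → q' = 112.0192.
Tax revenue = 10 × 112.0192 = 1120.19.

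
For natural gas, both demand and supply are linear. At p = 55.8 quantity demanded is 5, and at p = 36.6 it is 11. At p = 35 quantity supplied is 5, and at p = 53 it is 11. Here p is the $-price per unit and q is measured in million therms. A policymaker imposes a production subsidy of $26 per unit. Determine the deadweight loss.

Demand slope = (36.6 − 55.8)/(11 − 5) = −3.2, so p = 71.8 − 3.2q.
Supply slope = (53 − 35)/(11 − 5) = 3, so p = 20 + 3q.
Competitive equilibrium: 71.8 − 3.2q = 20 + 3q → q* = 8.3548, p* = 45.0645.
The subsidy lowers effective supply by 26: p = 3q − 6.
New quantity: 71.8 − 3.2q = 3q − 6 → q' = 12.5484.
Overproduction Δq = 12.5484 − 8.3548 = 4.1936; wedge = subsidy = 26.
Welfare loss = ½ × 4.1936 × 26 = $54.52 million.

$54.52 million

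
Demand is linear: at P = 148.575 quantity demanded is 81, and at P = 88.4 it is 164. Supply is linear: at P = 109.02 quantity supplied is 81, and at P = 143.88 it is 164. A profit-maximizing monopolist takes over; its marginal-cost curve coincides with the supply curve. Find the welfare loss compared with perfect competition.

1148.89

Demand slope = (88.4 − 148.575)/(164 − 81) = −0.725, so P = 207.3 − 0.725Q.
Supply slope = (143.88 − 109.02)/(164 − 81) = 0.42, so P = 75 + 0.42Q.
Competitive equilibrium: 207.3 − 0.725Q = 75 + 0.42Q → Q* = 115.54585, P* = 123.52926.
Marginal revenue: MR = 207.3 − 1.45Q. Set MR = MC: 207.3 − 1.45Q = 75 + 0.42Q → Q_m = 70.74866.
Price P_m = 207.3 − 0.725·70.74866 = 156.00722; MC(Q_m) = 75 + 0.42·70.74866 = 104.71444.
Competitive Q* = 115.54585, so ΔQ = 44.79719; wedge = 156.00722 − 104.71444 = 51.29278.
Deadweight loss = ½ × 44.79719 × 51.29278 = 1148.89.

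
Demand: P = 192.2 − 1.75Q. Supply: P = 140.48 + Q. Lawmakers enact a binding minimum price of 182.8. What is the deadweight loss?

248.22

Competitive equilibrium: 192.2 − 1.75Q = 140.48 + Q → Q* = 18.8073, P* = 159.2873.
At the floor P = 182.8, quantity demanded = (192.2 − 182.8)/1.75 = 5.3714.
Sellers' marginal cost at Q' = 5.3714: 140.48 + 1·5.3714 = 145.8514.
ΔQ = 18.8073 − 5.3714 = 13.4359; wedge = 182.8 − 145.8514 = 36.9486.
DWL = ½ × 13.4359 × 36.9486 = 248.22.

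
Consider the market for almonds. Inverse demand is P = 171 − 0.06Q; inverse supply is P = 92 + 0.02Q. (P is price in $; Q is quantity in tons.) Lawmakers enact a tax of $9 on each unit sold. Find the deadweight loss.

$506.25

Competitive equilibrium: 171 − 0.06Q = 92 + 0.02Q → Q* = 987.5, P* = 111.75.
With the tax, the buyer price exceeds the seller price by 9: (171 − 0.06Q) − (92 + 0.02Q) = 9 → Q' = 875.
ΔQ = 987.5 − 875 = 112.5; the wedge equals the tax, 9.
DWL = ½ × 112.5 × 9 = $506.25.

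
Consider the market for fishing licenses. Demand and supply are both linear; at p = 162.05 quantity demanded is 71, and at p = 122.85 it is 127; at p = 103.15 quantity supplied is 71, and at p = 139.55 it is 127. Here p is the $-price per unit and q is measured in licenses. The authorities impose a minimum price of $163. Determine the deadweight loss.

$1366.07

Demand slope = (122.85 − 162.05)/(127 − 71) = −0.7, so p = 211.75 − 0.7q.
Supply slope = (139.55 − 103.15)/(127 − 71) = 0.65, so p = 57 + 0.65q.
Competitive equilibrium: 211.75 − 0.7q = 57 + 0.65q → q* = 114.6296, p* = 131.5093.
At the floor p = 163, quantity demanded = (211.75 − 163)/0.7 = 69.6429.
Sellers' marginal cost at q' = 69.6429: 57 + 0.65·69.6429 = 102.2679.
Δq = 114.6296 − 69.6429 = 44.9867; wedge = 163 − 102.2679 = 60.7321.
Deadweight loss = ½ × 44.9867 × 60.7321 = $1366.07.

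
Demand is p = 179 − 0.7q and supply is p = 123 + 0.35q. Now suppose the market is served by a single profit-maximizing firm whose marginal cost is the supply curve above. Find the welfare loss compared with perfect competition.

238.93

Competitive equilibrium: 179 − 0.7q = 123 + 0.35q → q* = 53.3333, p* = 141.6667.
Marginal revenue: MR = 179 − 1.4q. Set MR = MC: 179 − 1.4q = 123 + 0.35q → q_m = 32.
Price p_m = 179 − 0.7·32 = 156.6; MC(q_m) = 123 + 0.35·32 = 134.2.
Competitive q* = 53.3333, so Δq = 21.3333; wedge = 156.6 − 134.2 = 22.4.
Deadweight loss = ½ × 21.3333 × 22.4 = 238.93.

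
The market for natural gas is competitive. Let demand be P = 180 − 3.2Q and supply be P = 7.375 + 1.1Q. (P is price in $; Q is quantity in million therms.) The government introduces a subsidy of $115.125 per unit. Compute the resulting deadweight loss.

$1541.14 million

Competitive equilibrium: 180 − 3.2Q = 7.375 + 1.1Q → Q* = 40.1453, P* = 51.5349.
The subsidy lowers effective supply by 115.125: P = 1.1Q − 107.75.
New quantity: 180 − 3.2Q = 1.1Q − 107.75 → Q' = 66.9186.
Overproduction ΔQ = 66.9186 − 40.1453 = 26.7733; wedge = subsidy = 115.125.
Deadweight loss = ½ × 26.7733 × 115.125 = $1541.14 million.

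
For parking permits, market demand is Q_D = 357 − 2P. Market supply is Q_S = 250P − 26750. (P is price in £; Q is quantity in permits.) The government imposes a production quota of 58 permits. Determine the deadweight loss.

£1772.40

In inverse form: demand P = 178.5 − 0.5Q, supply P = 107 + 0.004Q.
Competitive equilibrium: 178.5 − 0.5Q = 107 + 0.004Q → Q* = 141.86508, P* = 107.56746.
At Q = 58: demand price = 178.5 − 0.5·58 = 149.5; supply price = 107 + 0.004·58 = 107.232.
ΔQ = 141.86508 − 58 = 83.86508; wedge = 149.5 − 107.232 = 42.268.
DWL = ½ × 83.86508 × 42.268 = £1772.40.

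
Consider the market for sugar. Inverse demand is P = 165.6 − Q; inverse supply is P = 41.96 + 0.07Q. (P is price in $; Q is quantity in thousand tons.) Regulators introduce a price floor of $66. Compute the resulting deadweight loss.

Competitive equilibrium: 165.6 − Q = 41.96 + 0.07Q → Q* = 115.5514, P* = 50.0486.
At the floor P = 66, quantity demanded = (165.6 − 66)/1 = 99.6.
Sellers' marginal cost at Q' = 99.6: 41.96 + 0.07·99.6 = 48.932.
ΔQ = 115.5514 − 99.6 = 15.9514; wedge = 66 − 48.932 = 17.068.
Welfare loss = ½ × 15.9514 × 17.068 = $136.13 thousand.

$136.13 thousand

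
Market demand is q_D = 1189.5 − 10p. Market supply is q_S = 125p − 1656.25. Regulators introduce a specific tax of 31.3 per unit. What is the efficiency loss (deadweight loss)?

4535.60

In inverse form: demand p = 118.95 − 0.1q, supply p = 13.25 + 0.008q.
Competitive equilibrium: 118.95 − 0.1q = 13.25 + 0.008q → q* = 978.7037, p* = 21.0796.
With the tax, the buyer price exceeds the seller price by 31.3: (118.95 − 0.1q) − (13.25 + 0.008q) = 31.3 → q' = 688.8889.
Δq = 978.7037 − 688.8889 = 289.8148; the wedge equals the tax, 31.3.
Welfare loss = ½ × 289.8148 × 31.3 = 4535.60.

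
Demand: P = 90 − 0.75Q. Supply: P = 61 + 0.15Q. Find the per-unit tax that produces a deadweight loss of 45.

Competitive equilibrium: 90 − 0.75Q = 61 + 0.15Q → Q* = 32.2222, P* = 65.8333.
A tax t gives ΔQ = t/0.9 and wedge t, so DWL = t²/1.8.
t²/1.8 = 45 → t² = 81 → t = 9.

9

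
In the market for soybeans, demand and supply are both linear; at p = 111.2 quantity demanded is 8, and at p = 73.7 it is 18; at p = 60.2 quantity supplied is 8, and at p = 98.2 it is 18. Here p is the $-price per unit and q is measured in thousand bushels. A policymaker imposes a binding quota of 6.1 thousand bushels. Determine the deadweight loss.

$282.78 thousand

Demand slope = (73.7 − 111.2)/(18 − 8) = −3.75, so p = 141.2 − 3.75q.
Supply slope = (98.2 − 60.2)/(18 − 8) = 3.8, so p = 29.8 + 3.8q.
Competitive equilibrium: 141.2 − 3.75q = 29.8 + 3.8q → q* = 14.755, p* = 85.8689.
At q = 6.1: demand price = 141.2 − 3.75·6.1 = 118.325; supply price = 29.8 + 3.8·6.1 = 52.98.
Δq = 14.755 − 6.1 = 8.655; wedge = 118.325 − 52.98 = 65.345.
Welfare loss = ½ × 8.655 × 65.345 = $282.78 thousand.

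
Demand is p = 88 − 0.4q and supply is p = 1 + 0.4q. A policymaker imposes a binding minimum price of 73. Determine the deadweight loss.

Competitive equilibrium: 88 − 0.4q = 1 + 0.4q → q* = 108.75, p* = 44.5.
At the floor p = 73, quantity demanded = (88 − 73)/0.4 = 37.5.
Sellers' marginal cost at q' = 37.5: 1 + 0.4·37.5 = 16.
Δq = 108.75 − 37.5 = 71.25; wedge = 73 − 16 = 57.
Deadweight loss = ½ × 71.25 × 57 = 2030.625.

2030.625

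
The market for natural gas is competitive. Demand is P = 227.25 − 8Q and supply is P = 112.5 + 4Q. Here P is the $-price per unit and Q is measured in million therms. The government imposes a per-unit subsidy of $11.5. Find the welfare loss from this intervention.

$5.51 million

Competitive equilibrium: 227.25 − 8Q = 112.5 + 4Q → Q* = 9.5625, P* = 150.75.
The subsidy lowers effective supply by 11.5: P = 101 + 4Q.
New quantity: 227.25 − 8Q = 101 + 4Q → Q' = 10.5208.
Overproduction ΔQ = 10.5208 − 9.5625 = 0.9583; wedge = subsidy = 11.5.
The triangle = ½ × 0.9583 × 11.5 = $5.51 million.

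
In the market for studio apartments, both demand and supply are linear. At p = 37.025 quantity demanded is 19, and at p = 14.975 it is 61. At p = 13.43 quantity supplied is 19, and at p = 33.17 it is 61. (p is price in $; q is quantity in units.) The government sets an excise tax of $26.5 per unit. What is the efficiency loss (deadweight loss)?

Demand slope = (14.975 − 37.025)/(61 − 19) = −0.525, so p = 47 − 0.525q.
Supply slope = (33.17 − 13.43)/(61 − 19) = 0.47, so p = 4.5 + 0.47q.
Competitive equilibrium: 47 − 0.525q = 4.5 + 0.47q → q* = 42.7136, p* = 24.5754.
With the tax, the buyer price exceeds the seller price by 26.5: (47 − 0.525q) − (4.5 + 0.47q) = 26.5 → q' = 16.0804.
Δq = 42.7136 − 16.0804 = 26.6332; the wedge equals the tax, 26.5.
DWL = ½ × 26.6332 × 26.5 = $352.89.

$352.89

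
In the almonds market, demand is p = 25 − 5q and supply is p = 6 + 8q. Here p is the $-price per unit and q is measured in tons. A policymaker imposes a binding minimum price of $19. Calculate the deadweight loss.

Competitive equilibrium: 25 − 5q = 6 + 8q → q* = 1.4615, p* = 17.6923.
At the floor p = 19, quantity demanded = (25 − 19)/5 = 1.2.
Sellers' marginal cost at q' = 1.2: 6 + 8·1.2 = 15.6.
Δq = 1.4615 − 1.2 = 0.2615; wedge = 19 − 15.6 = 3.4.
Deadweight loss = ½ × 0.2615 × 3.4 = $0.44.

$0.44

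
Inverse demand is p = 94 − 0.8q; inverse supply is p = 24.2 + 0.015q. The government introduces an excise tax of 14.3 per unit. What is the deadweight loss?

Competitive equilibrium: 94 − 0.8q = 24.2 + 0.015q → q* = 85.6442, p* = 25.4847.
With the tax, the buyer price exceeds the seller price by 14.3: (94 − 0.8q) − (24.2 + 0.015q) = 14.3 → q' = 68.0982.
Δq = 85.6442 − 68.0982 = 17.546; the wedge equals the tax, 14.3.
Welfare loss = ½ × 17.546 × 14.3 = 125.45.

125.45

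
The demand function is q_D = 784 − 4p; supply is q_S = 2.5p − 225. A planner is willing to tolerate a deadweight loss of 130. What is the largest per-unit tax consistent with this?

In inverse form: demand p = 196 − 0.25q, supply p = 90 + 0.4q.
Competitive equilibrium: 196 − 0.25q = 90 + 0.4q → q* = 163.0769, p* = 155.2308.
A tax t gives Δq = t/0.65 and wedge t, so DWL = t²/1.3.
t²/1.3 = 130 → t² = 169 → t = 13.

13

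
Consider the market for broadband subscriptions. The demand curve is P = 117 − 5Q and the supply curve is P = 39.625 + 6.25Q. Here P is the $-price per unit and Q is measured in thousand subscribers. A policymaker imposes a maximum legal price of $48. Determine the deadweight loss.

$172.50 thousand

Competitive equilibrium: 117 − 5Q = 39.625 + 6.25Q → Q* = 6.8778, P* = 82.6111.
At the ceiling P = 48, quantity supplied = (48 − 39.625)/6.25 = 1.34.
Willingness to pay at Q' = 1.34: 117 − 5·1.34 = 110.3.
ΔQ = 6.8778 − 1.34 = 5.5378; wedge = 110.3 − 48 = 62.3.
DWL = ½ × 5.5378 × 62.3 = $172.50 thousand.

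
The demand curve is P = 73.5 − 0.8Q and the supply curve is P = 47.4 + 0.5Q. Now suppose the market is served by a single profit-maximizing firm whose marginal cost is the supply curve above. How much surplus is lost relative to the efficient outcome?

38.02

Competitive equilibrium: 73.5 − 0.8Q = 47.4 + 0.5Q → Q* = 20.0769, P* = 57.4385.
Marginal revenue: MR = 73.5 − 1.6Q. Set MR = MC: 73.5 − 1.6Q = 47.4 + 0.5Q → Q_m = 12.4286.
Price P_m = 73.5 − 0.8·12.4286 = 63.5571; MC(Q_m) = 47.4 + 0.5·12.4286 = 53.6143.
Competitive Q* = 20.0769, so ΔQ = 7.6483; wedge = 63.5571 − 53.6143 = 9.9428.
DWL = ½ × 7.6483 × 9.9428 = 38.02.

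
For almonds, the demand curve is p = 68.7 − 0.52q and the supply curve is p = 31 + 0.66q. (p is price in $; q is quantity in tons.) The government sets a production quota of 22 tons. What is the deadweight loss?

$58.40

Competitive equilibrium: 68.7 − 0.52q = 31 + 0.66q → q* = 31.9492, p* = 52.0864.
At q = 22: demand price = 68.7 − 0.52·22 = 57.26; supply price = 31 + 0.66·22 = 45.52.
Δq = 31.9492 − 22 = 9.9492; wedge = 57.26 − 45.52 = 11.74.
The triangle = ½ × 9.9492 × 11.74 = $58.40.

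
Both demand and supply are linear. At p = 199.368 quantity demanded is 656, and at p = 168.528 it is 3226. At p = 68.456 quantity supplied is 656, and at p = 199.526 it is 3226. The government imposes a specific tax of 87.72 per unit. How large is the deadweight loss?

61069.83

Demand slope = (168.528 − 199.368)/(3226 − 656) = −0.012, so p = 207.24 − 0.012q.
Supply slope = (199.526 − 68.456)/(3226 − 656) = 0.051, so p = 35 + 0.051q.
Competitive equilibrium: 207.24 − 0.012q = 35 + 0.051q → q* = 2733.9683, p* = 174.4324.
With the tax, the buyer price exceeds the seller price by 87.72: (207.24 − 0.012q) − (35 + 0.051q) = 87.72 → q' = 1341.5873.
Δq = 2733.9683 − 1341.5873 = 1392.381; the wedge equals the tax, 87.72.
The triangle = ½ × 1392.381 × 87.72 = 61069.83.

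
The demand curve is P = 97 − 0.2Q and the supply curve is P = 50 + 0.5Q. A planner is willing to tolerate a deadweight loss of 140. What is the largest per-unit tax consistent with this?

14

Competitive equilibrium: 97 − 0.2Q = 50 + 0.5Q → Q* = 67.1429, P* = 83.5714.
A tax t gives ΔQ = t/0.7 and wedge t, so DWL = t²/1.4.
t²/1.4 = 140 → t² = 196 → t = 14.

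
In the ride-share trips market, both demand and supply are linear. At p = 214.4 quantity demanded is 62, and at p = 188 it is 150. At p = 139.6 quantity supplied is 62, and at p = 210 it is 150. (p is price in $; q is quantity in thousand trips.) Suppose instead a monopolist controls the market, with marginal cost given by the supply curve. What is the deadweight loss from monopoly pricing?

$426.81 thousand

Demand slope = (188 − 214.4)/(150 − 62) = −0.3, so p = 233 − 0.3q.
Supply slope = (210 − 139.6)/(150 − 62) = 0.8, so p = 90 + 0.8q.
Competitive equilibrium: 233 − 0.3q = 90 + 0.8q → q* = 130, p* = 194.
Marginal revenue: MR = 233 − 0.6q. Set MR = MC: 233 − 0.6q = 90 + 0.8q → q_m = 102.1429.
Price p_m = 233 − 0.3·102.1429 = 202.3571; MC(q_m) = 90 + 0.8·102.1429 = 171.7143.
Competitive q* = 130, so Δq = 27.8571; wedge = 202.3571 − 171.7143 = 30.6428.
The triangle = ½ × 27.8571 × 30.6428 = $426.81 thousand.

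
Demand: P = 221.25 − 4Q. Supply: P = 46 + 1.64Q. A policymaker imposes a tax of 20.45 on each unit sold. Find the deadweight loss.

Competitive equilibrium: 221.25 − 4Q = 46 + 1.64Q → Q* = 31.0727, P* = 96.9592.
With the tax, the buyer price exceeds the seller price by 20.45: (221.25 − 4Q) − (46 + 1.64Q) = 20.45 → Q' = 27.4468.
ΔQ = 31.0727 − 27.4468 = 3.6259; the wedge equals the tax, 20.45.
Deadweight loss = ½ × 3.6259 × 20.45 = 37.07.

37.07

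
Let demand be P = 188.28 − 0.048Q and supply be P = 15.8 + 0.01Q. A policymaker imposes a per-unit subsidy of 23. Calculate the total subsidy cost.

77517.93

Competitive equilibrium: 188.28 − 0.048Q = 15.8 + 0.01Q → Q* = 2973.7931, P* = 45.5379.
The subsidy lowers effective supply by 23: P = 0.01Q − 7.2.
New quantity: 188.28 − 0.048Q = 0.01Q − 7.2 → Q' = 3370.3448.
Total subsidy cost = 23 × 3370.3448 = 77517.93.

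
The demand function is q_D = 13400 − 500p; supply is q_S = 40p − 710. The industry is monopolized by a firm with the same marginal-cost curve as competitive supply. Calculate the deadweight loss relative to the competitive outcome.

In inverse form: demand p = 26.8 − 0.002q, supply p = 17.75 + 0.025q.
Competitive equilibrium: 26.8 − 0.002q = 17.75 + 0.025q → q* = 335.1852, p* = 26.1296.
Marginal revenue: MR = 26.8 − 0.004q. Set MR = MC: 26.8 − 0.004q = 17.75 + 0.025q → q_m = 312.069.
Price p_m = 26.8 − 0.002·312.069 = 26.1759; MC(q_m) = 17.75 + 0.025·312.069 = 25.5517.
Competitive q* = 335.1852, so Δq = 23.1162; wedge = 26.1759 − 25.5517 = 0.6242.
DWL = ½ × 23.1162 × 0.6242 = 7.21.

7.21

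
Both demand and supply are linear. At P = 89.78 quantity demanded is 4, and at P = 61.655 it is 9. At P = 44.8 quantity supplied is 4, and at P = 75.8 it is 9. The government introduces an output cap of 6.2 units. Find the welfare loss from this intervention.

15.21

Demand slope = (61.655 − 89.78)/(9 − 4) = −5.625, so P = 112.28 − 5.625Q.
Supply slope = (75.8 − 44.8)/(9 − 4) = 6.2, so P = 20 + 6.2Q.
Competitive equilibrium: 112.28 − 5.625Q = 20 + 6.2Q → Q* = 7.8038, P* = 68.3836.
At Q = 6.2: demand price = 112.28 − 5.625·6.2 = 77.405; supply price = 20 + 6.2·6.2 = 58.44.
ΔQ = 7.8038 − 6.2 = 1.6038; wedge = 77.405 − 58.44 = 18.965.
Welfare loss = ½ × 1.6038 × 18.965 = 15.21.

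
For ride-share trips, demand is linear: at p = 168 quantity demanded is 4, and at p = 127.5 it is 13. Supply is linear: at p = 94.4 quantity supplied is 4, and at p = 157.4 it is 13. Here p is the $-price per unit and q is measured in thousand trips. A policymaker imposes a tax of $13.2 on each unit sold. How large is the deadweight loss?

Demand slope = (127.5 − 168)/(13 − 4) = −4.5, so p = 186 − 4.5q.
Supply slope = (157.4 − 94.4)/(13 − 4) = 7, so p = 66.4 + 7q.
Competitive equilibrium: 186 − 4.5q = 66.4 + 7q → q* = 10.4, p* = 139.2.
With the tax, the buyer price exceeds the seller price by 13.2: (186 − 4.5q) − (66.4 + 7q) = 13.2 → q' = 9.2522.
Δq = 10.4 − 9.2522 = 1.1478; the wedge equals the tax, 13.2.
Deadweight loss = ½ × 1.1478 × 13.2 = $7.58 thousand.

$7.58 thousand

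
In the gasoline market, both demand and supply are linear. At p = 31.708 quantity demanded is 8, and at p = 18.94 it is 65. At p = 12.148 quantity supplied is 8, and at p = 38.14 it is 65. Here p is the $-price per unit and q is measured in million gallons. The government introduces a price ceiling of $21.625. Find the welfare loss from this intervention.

$21.66 million

Demand slope = (18.94 − 31.708)/(65 − 8) = −0.224, so p = 33.5 − 0.224q.
Supply slope = (38.14 − 12.148)/(65 − 8) = 0.456, so p = 8.5 + 0.456q.
Competitive equilibrium: 33.5 − 0.224q = 8.5 + 0.456q → q* = 36.7647, p* = 25.2647.
At the ceiling p = 21.625, quantity supplied = (21.625 − 8.5)/0.456 = 28.7829.
Willingness to pay at q' = 28.7829: 33.5 − 0.224·28.7829 = 27.0526.
Δq = 36.7647 − 28.7829 = 7.9818; wedge = 27.0526 − 21.625 = 5.4276.
Welfare loss = ½ × 7.9818 × 5.4276 = $21.66 million.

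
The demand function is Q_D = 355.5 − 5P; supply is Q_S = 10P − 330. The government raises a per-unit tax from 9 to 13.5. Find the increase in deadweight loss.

In inverse form: demand P = 71.1 − 0.2Q, supply P = 33 + 0.1Q.
Competitive equilibrium: 71.1 − 0.2Q = 33 + 0.1Q → Q* = 127, P* = 45.7.
For a per-unit tax t: ΔQ = t/0.3, so DWL = ½·t·(t/0.3) = t²/0.6.
At t = 9: DWL = 135. At t = 13.5: DWL = 303.75.
Increase = 303.75 − 135 = 168.75.

168.75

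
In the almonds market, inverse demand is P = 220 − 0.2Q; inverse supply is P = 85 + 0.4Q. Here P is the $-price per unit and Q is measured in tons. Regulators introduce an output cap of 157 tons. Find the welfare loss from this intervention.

Competitive equilibrium: 220 − 0.2Q = 85 + 0.4Q → Q* = 225, P* = 175.
At Q = 157: demand price = 220 − 0.2·157 = 188.6; supply price = 85 + 0.4·157 = 147.8.
ΔQ = 225 − 157 = 68; wedge = 188.6 − 147.8 = 40.8.
Deadweight loss = ½ × 68 × 40.8 = $1387.20.

$1387.20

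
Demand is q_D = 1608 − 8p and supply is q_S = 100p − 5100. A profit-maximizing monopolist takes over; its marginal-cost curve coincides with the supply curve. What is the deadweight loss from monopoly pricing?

In inverse form: demand p = 201 − 0.125q, supply p = 51 + 0.01q.
Competitive equilibrium: 201 − 0.125q = 51 + 0.01q → q* = 1111.1111, p* = 62.1111.
Marginal revenue: MR = 201 − 0.25q. Set MR = MC: 201 − 0.25q = 51 + 0.01q → q_m = 576.9231.
Price p_m = 201 − 0.125·576.9231 = 128.8846; MC(q_m) = 51 + 0.01·576.9231 = 56.7692.
Competitive q* = 1111.1111, so Δq = 534.188; wedge = 128.8846 − 56.7692 = 72.1154.
Deadweight loss = ½ × 534.188 × 72.1154 = 19261.59.

19261.59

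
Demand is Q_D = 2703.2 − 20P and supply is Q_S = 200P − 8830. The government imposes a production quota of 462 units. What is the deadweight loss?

39121.45

In inverse form: demand P = 135.16 − 0.05Q, supply P = 44.15 + 0.005Q.
Competitive equilibrium: 135.16 − 0.05Q = 44.15 + 0.005Q → Q* = 1654.72727, P* = 52.42364.
At Q = 462: demand price = 135.16 − 0.05·462 = 112.06; supply price = 44.15 + 0.005·462 = 46.46.
ΔQ = 1654.72727 − 462 = 1192.72727; wedge = 112.06 − 46.46 = 65.6.
Welfare loss = ½ × 1192.72727 × 65.6 = 39121.45.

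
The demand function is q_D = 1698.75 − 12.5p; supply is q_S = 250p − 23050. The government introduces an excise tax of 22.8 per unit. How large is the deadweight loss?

3094.29

In inverse form: demand p = 135.9 − 0.08q, supply p = 92.2 + 0.004q.
Competitive equilibrium: 135.9 − 0.08q = 92.2 + 0.004q → q* = 520.2381, p* = 94.281.
With the tax, the buyer price exceeds the seller price by 22.8: (135.9 − 0.08q) − (92.2 + 0.004q) = 22.8 → q' = 248.8095.
Δq = 520.2381 − 248.8095 = 271.4286; the wedge equals the tax, 22.8.
DWL = ½ × 271.4286 × 22.8 = 3094.29.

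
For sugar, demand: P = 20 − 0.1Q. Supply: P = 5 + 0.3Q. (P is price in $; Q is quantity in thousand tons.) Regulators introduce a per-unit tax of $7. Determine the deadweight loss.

Competitive equilibrium: 20 − 0.1Q = 5 + 0.3Q → Q* = 37.5, P* = 16.25.
With the tax, the buyer price exceeds the seller price by 7: (20 − 0.1Q) − (5 + 0.3Q) = 7 → Q' = 20.
ΔQ = 37.5 − 20 = 17.5; the wedge equals the tax, 7.
The triangle = ½ × 17.5 × 7 = $61.25 thousand.

$61.25 thousand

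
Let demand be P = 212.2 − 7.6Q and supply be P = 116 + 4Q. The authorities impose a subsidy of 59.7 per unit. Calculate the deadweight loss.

153.62

Competitive equilibrium: 212.2 − 7.6Q = 116 + 4Q → Q* = 8.2931, P* = 149.17241.
The subsidy lowers effective supply by 59.7: P = 56.3 + 4Q.
New quantity: 212.2 − 7.6Q = 56.3 + 4Q → Q' = 13.43966.
Overproduction ΔQ = 13.43966 − 8.2931 = 5.14656; wedge = subsidy = 59.7.
Welfare loss = ½ × 5.14656 × 59.7 = 153.62.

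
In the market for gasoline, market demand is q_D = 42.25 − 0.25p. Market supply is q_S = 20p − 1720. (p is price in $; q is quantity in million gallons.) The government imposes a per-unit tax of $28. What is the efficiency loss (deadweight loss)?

$96.79 million

In inverse form: demand p = 169 − 4q, supply p = 86 + 0.05q.
Competitive equilibrium: 169 − 4q = 86 + 0.05q → q* = 20.4938, p* = 87.0247.
With the tax, the buyer price exceeds the seller price by 28: (169 − 4q) − (86 + 0.05q) = 28 → q' = 13.5802.
Δq = 20.4938 − 13.5802 = 6.9136; the wedge equals the tax, 28.
Deadweight loss = ½ × 6.9136 × 28 = $96.79 million.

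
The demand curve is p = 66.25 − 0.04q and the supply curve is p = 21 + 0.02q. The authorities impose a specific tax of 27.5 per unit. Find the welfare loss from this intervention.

6302.08

Competitive equilibrium: 66.25 − 0.04q = 21 + 0.02q → q* = 754.1667, p* = 36.0833.
With the tax, the buyer price exceeds the seller price by 27.5: (66.25 − 0.04q) − (21 + 0.02q) = 27.5 → q' = 295.8333.
Δq = 754.1667 − 295.8333 = 458.3334; the wedge equals the tax, 27.5.
DWL = ½ × 458.3334 × 27.5 = 6302.08.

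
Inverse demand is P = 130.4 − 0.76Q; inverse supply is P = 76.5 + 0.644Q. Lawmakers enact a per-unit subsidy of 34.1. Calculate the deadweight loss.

Competitive equilibrium: 130.4 − 0.76Q = 76.5 + 0.644Q → Q* = 38.3903, P* = 101.2234.
The subsidy lowers effective supply by 34.1: P = 42.4 + 0.644Q.
New quantity: 130.4 − 0.76Q = 42.4 + 0.644Q → Q' = 62.6781.
Overproduction ΔQ = 62.6781 − 38.3903 = 24.2878; wedge = subsidy = 34.1.
Deadweight loss = ½ × 24.2878 × 34.1 = 414.11.

414.11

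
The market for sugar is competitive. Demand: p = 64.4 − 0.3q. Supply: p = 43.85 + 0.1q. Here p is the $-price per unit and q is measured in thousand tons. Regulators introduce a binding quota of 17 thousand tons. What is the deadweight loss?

Competitive equilibrium: 64.4 − 0.3q = 43.85 + 0.1q → q* = 51.375, p* = 48.9875.
At q = 17: demand price = 64.4 − 0.3·17 = 59.3; supply price = 43.85 + 0.1·17 = 45.55.
Δq = 51.375 − 17 = 34.375; wedge = 59.3 − 45.55 = 13.75.
DWL = ½ × 34.375 × 13.75 = $236.33 thousand.

$236.33 thousand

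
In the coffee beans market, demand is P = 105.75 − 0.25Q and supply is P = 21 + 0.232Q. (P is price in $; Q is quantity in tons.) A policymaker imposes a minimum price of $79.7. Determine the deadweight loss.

Competitive equilibrium: 105.75 − 0.25Q = 21 + 0.232Q → Q* = 175.8299, P* = 61.7925.
At the floor P = 79.7, quantity demanded = (105.75 − 79.7)/0.25 = 104.2.
Sellers' marginal cost at Q' = 104.2: 21 + 0.232·104.2 = 45.1744.
ΔQ = 175.8299 − 104.2 = 71.6299; wedge = 79.7 − 45.1744 = 34.5256.
Welfare loss = ½ × 71.6299 × 34.5256 = $1236.53.

$1236.53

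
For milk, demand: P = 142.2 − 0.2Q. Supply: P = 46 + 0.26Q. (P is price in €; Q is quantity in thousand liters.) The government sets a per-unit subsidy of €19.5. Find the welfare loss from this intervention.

Competitive equilibrium: 142.2 − 0.2Q = 46 + 0.26Q → Q* = 209.1304, P* = 100.3739.
The subsidy lowers effective supply by 19.5: P = 26.5 + 0.26Q.
New quantity: 142.2 − 0.2Q = 26.5 + 0.26Q → Q' = 251.5217.
Overproduction ΔQ = 251.5217 − 209.1304 = 42.3913; wedge = subsidy = 19.5.
Deadweight loss = ½ × 42.3913 × 19.5 = €413.32 thousand.

€413.32 thousand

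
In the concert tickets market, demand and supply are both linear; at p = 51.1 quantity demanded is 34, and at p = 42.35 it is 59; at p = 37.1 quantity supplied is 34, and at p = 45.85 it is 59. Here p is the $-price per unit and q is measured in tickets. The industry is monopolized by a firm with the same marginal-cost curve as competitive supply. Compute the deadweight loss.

Demand slope = (42.35 − 51.1)/(59 − 34) = −0.35, so p = 63 − 0.35q.
Supply slope = (45.85 − 37.1)/(59 − 34) = 0.35, so p = 25.2 + 0.35q.
Competitive equilibrium: 63 − 0.35q = 25.2 + 0.35q → q* = 54, p* = 44.1.
Marginal revenue: MR = 63 − 0.7q. Set MR = MC: 63 − 0.7q = 25.2 + 0.35q → q_m = 36.
Price p_m = 63 − 0.35·36 = 50.4; MC(q_m) = 25.2 + 0.35·36 = 37.8.
Competitive q* = 54, so Δq = 18; wedge = 50.4 − 37.8 = 12.6.
Welfare loss = ½ × 18 × 12.6 = $113.40.

$113.40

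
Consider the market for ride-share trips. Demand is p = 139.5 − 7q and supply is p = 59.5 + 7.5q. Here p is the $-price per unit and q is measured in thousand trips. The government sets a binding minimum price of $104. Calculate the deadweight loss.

$1.44 thousand

Competitive equilibrium: 139.5 − 7q = 59.5 + 7.5q → q* = 5.5172, p* = 100.8793.
At the floor p = 104, quantity demanded = (139.5 − 104)/7 = 5.0714.
Sellers' marginal cost at q' = 5.0714: 59.5 + 7.5·5.0714 = 97.5355.
Δq = 5.5172 − 5.0714 = 0.4458; wedge = 104 − 97.5355 = 6.4645.
DWL = ½ × 0.4458 × 6.4645 = $1.44 thousand.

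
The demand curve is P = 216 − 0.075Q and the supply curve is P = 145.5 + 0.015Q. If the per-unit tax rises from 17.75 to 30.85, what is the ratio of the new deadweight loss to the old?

Competitive equilibrium: 216 − 0.075Q = 145.5 + 0.015Q → Q* = 783.3333, P* = 157.25.
For a per-unit tax t: ΔQ = t/0.09, so DWL = ½·t·(t/0.09) = t²/0.18.
At t = 17.75: DWL = 1750.347. At t = 30.85: DWL = 5287.347.
Ratio = (30.85/17.75)² = 3.021.

3.021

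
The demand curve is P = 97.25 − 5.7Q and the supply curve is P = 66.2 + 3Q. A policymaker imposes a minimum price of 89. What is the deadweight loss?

19.58

Competitive equilibrium: 97.25 − 5.7Q = 66.2 + 3Q → Q* = 3.569, P* = 76.9069.
At the floor P = 89, quantity demanded = (97.25 − 89)/5.7 = 1.4474.
Sellers' marginal cost at Q' = 1.4474: 66.2 + 3·1.4474 = 70.5422.
ΔQ = 3.569 − 1.4474 = 2.1216; wedge = 89 − 70.5422 = 18.4578.
Deadweight loss = ½ × 2.1216 × 18.4578 = 19.58.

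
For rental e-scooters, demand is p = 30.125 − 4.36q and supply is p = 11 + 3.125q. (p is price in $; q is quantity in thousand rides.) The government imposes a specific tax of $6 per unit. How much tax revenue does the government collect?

Competitive equilibrium: 30.125 − 4.36q = 11 + 3.125q → q* = 2.5551, p* = 18.9847.
With the tax, the buyer price exceeds the seller price by 6: (30.125 − 4.36q) − (11 + 3.125q) = 6 → q' = 1.7535.
Tax revenue = 6 × 1.7535 = $10.52 thousand.

$10.52 thousand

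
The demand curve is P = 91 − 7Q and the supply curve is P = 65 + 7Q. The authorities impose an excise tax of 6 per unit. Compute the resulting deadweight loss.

1.29

Competitive equilibrium: 91 − 7Q = 65 + 7Q → Q* = 1.8571, P* = 78.
With the tax, the buyer price exceeds the seller price by 6: (91 − 7Q) − (65 + 7Q) = 6 → Q' = 1.4286.
ΔQ = 1.8571 − 1.4286 = 0.4285; the wedge equals the tax, 6.
DWL = ½ × 0.4285 × 6 = 1.29.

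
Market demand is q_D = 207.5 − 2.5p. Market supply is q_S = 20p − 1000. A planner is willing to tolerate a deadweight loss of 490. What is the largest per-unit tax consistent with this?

21

In inverse form: demand p = 83 − 0.4q, supply p = 50 + 0.05q.
Competitive equilibrium: 83 − 0.4q = 50 + 0.05q → q* = 73.3333, p* = 53.6667.
A tax t gives Δq = t/0.45 and wedge t, so DWL = t²/0.9.
t²/0.9 = 490 → t² = 441 → t = 21.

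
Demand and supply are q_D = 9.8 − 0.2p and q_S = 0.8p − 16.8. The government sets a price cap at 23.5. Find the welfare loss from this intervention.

In inverse form: demand p = 49 − 5q, supply p = 21 + 1.25q.
Competitive equilibrium: 49 − 5q = 21 + 1.25q → q* = 4.48, p* = 26.6.
At the ceiling p = 23.5, quantity supplied = (23.5 − 21)/1.25 = 2.
Willingness to pay at q' = 2: 49 − 5·2 = 39.
Δq = 4.48 − 2 = 2.48; wedge = 39 − 23.5 = 15.5.
Deadweight loss = ½ × 2.48 × 15.5 = 19.22.

19.22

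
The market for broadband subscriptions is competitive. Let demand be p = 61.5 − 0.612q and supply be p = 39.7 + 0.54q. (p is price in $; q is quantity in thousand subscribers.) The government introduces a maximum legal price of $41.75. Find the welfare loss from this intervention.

Competitive equilibrium: 61.5 − 0.612q = 39.7 + 0.54q → q* = 18.9236, p* = 49.9188.
At the ceiling p = 41.75, quantity supplied = (41.75 − 39.7)/0.54 = 3.7963.
Willingness to pay at q' = 3.7963: 61.5 − 0.612·3.7963 = 59.1767.
Δq = 18.9236 − 3.7963 = 15.1273; wedge = 59.1767 − 41.75 = 17.4267.
Deadweight loss = ½ × 15.1273 × 17.4267 = $131.81 thousand.

$131.81 thousand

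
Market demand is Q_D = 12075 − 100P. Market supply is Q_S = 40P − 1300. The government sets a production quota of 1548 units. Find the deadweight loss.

16582.36

In inverse form: demand P = 120.75 − 0.01Q, supply P = 32.5 + 0.025Q.
Competitive equilibrium: 120.75 − 0.01Q = 32.5 + 0.025Q → Q* = 2521.4286, P* = 95.5357.
At Q = 1548: demand price = 120.75 − 0.01·1548 = 105.27; supply price = 32.5 + 0.025·1548 = 71.2.
ΔQ = 2521.4286 − 1548 = 973.4286; wedge = 105.27 − 71.2 = 34.07.
DWL = ½ × 973.4286 × 34.07 = 16582.36.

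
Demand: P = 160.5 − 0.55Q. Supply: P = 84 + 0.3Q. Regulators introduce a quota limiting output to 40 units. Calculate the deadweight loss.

Competitive equilibrium: 160.5 − 0.55Q = 84 + 0.3Q → Q* = 90, P* = 111.
At Q = 40: demand price = 160.5 − 0.55·40 = 138.5; supply price = 84 + 0.3·40 = 96.
ΔQ = 90 − 40 = 50; wedge = 138.5 − 96 = 42.5.
The triangle = ½ × 50 × 42.5 = 1062.50.

1062.50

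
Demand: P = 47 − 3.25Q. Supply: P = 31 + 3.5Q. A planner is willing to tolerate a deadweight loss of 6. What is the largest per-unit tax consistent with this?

9

Competitive equilibrium: 47 − 3.25Q = 31 + 3.5Q → Q* = 2.3704, P* = 39.2963.
A tax t gives ΔQ = t/6.75 and wedge t, so DWL = t²/13.5.
t²/13.5 = 6 → t² = 81 → t = 9.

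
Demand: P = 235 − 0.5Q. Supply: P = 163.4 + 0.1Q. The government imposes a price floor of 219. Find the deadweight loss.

Competitive equilibrium: 235 − 0.5Q = 163.4 + 0.1Q → Q* = 119.3333, P* = 175.3333.
At the floor P = 219, quantity demanded = (235 − 219)/0.5 = 32.
Sellers' marginal cost at Q' = 32: 163.4 + 0.1·32 = 166.6.
ΔQ = 119.3333 − 32 = 87.3333; wedge = 219 − 166.6 = 52.4.
The triangle = ½ × 87.3333 × 52.4 = 2288.13.

2288.13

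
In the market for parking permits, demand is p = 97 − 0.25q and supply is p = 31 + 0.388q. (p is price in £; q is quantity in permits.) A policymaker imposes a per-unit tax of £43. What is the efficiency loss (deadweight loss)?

£1449.06

Competitive equilibrium: 97 − 0.25q = 31 + 0.388q → q* = 103.4483, p* = 71.1379.
With the tax, the buyer price exceeds the seller price by 43: (97 − 0.25q) − (31 + 0.388q) = 43 → q' = 36.0502.
Δq = 103.4483 − 36.0502 = 67.3981; the wedge equals the tax, 43.
DWL = ½ × 67.3981 × 43 = £1449.06.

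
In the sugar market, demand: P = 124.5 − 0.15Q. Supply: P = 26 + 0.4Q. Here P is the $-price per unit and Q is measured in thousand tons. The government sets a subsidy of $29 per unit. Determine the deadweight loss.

Competitive equilibrium: 124.5 − 0.15Q = 26 + 0.4Q → Q* = 179.0909, P* = 97.6364.
The subsidy lowers effective supply by 29: P = 0.4Q − 3.
New quantity: 124.5 − 0.15Q = 0.4Q − 3 → Q' = 231.8182.
Overproduction ΔQ = 231.8182 − 179.0909 = 52.7273; wedge = subsidy = 29.
DWL = ½ × 52.7273 × 29 = $764.55 thousand.

$764.55 thousand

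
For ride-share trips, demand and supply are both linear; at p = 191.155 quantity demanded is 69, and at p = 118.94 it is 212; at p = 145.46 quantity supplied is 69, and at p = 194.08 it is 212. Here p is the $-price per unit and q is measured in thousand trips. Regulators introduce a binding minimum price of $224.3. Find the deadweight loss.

$6054.69 thousand

Demand slope = (118.94 − 191.155)/(212 − 69) = −0.505, so p = 226 − 0.505q.
Supply slope = (194.08 − 145.46)/(212 − 69) = 0.34, so p = 122 + 0.34q.
Competitive equilibrium: 226 − 0.505q = 122 + 0.34q → q* = 123.0769, p* = 163.8462.
At the floor p = 224.3, quantity demanded = (226 − 224.3)/0.505 = 3.3663.
Sellers' marginal cost at q' = 3.3663: 122 + 0.34·3.3663 = 123.1445.
Δq = 123.0769 − 3.3663 = 119.7106; wedge = 224.3 − 123.1445 = 101.1555.
Deadweight loss = ½ × 119.7106 × 101.1555 = $6054.69 thousand.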